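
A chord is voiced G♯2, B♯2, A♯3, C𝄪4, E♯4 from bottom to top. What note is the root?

A#

Reordering G#, B#, A#, C##, E# into stacked thirds gives A#–C##–E#–G#–B#; the bottom of that stack, A#, is the root.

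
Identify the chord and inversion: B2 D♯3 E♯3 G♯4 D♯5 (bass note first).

The distinct note names are B, D#, E#, G#. Stacked in thirds they read E#–G#–B–D#, which is a half-diminished seventh chord on E#.
With the fifth (B) in the bass, the chord is in second inversion (figured bass 4/3).

E# half-diminished seventh, second inversion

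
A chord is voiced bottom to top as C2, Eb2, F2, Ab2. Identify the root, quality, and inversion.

F minor seventh, second inversion

Reducing to letter names: C, Eb, F, Ab. These stack in thirds as F–Ab–C–Eb — an F minor seventh chord.
With the fifth (C) in the bass, the chord is in second inversion (figured bass 4/3).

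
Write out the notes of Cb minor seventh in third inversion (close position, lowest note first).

Bbb, Cb, Ebb, Gb

Cb minor seventh is Cb–Ebb–Gb–Bbb. Third inversion puts the seventh (Bbb) in the bass, with the remaining tones above: Bbb, Cb, Ebb, Gb.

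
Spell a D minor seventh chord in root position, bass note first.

Spelling D minor seventh: D–F–A–C. In root position the root is bass, giving D, F, A, C from the bottom.

D, F, A, C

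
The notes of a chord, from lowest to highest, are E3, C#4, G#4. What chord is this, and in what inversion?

The pitch classes E, C#, G# arrange in thirds as C#–E–G#: a C# minor triad.
E is the third of C# minor; third in the bass means first inversion (figured bass 6).

C# minor, first inversion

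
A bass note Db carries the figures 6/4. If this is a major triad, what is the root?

Gb

The figures 6/4 mean the fifth of the chord is in the bass. If Db is the fifth of a major triad, the root is Gb (chord tones Gb–Bb–Db).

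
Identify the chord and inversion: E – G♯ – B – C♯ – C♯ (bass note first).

The distinct note names are E, G#, B, C#. Stacked in thirds they read C#–E–G#–B, which is a minor seventh chord on C#.
E is the third of C# minor seventh; third in the bass means first inversion (figured bass 6/5).

C# minor seventh, first inversion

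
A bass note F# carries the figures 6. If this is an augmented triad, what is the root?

The figures 6 mean the third of the chord is in the bass. If F# is the third of an augmented triad, the root is D (chord tones D–F#–A#).

D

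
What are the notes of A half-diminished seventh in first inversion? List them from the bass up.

A half-diminished seventh is A–C–Eb–G. First inversion puts the third (C) in the bass, with the remaining tones above: C, Eb, G, A.

C, Eb, G, A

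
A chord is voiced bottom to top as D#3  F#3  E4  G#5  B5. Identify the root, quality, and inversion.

The pitch classes D#, F#, E, G#, B arrange in thirds as E–G#–B–D#–F#: an E major ninth chord.
With the seventh (D#) in the bass, the chord is in third inversion.

E major ninth, third inversion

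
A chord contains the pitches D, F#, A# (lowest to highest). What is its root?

D

Reordering D, F#, A# into stacked thirds gives D–F#–A#; the bottom of that stack, D, is the root.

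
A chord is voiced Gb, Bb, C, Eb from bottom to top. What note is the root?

Reordering Gb, Bb, C, Eb into stacked thirds gives C–Eb–Gb–Bb; the bottom of that stack, C, is the root.

C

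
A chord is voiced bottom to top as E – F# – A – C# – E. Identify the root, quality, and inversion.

F# minor seventh, third inversion

The distinct note names are E, F#, A, C#. Stacked in thirds they read F#–A–C#–E, which is a minor seventh chord on F#.
The lowest note is E, the seventh of the chord, so this is third inversion (figured bass 4/2).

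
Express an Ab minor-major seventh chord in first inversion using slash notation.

First inversion of Ab minor-major seventh has the third (Cb) in the bass. As a slash chord: Abm(maj7)/Cb.

Abm(maj7)/Cb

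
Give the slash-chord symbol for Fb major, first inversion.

Fbmaj/Ab

First inversion of Fb major has the third (Ab) in the bass. As a slash chord: Fbmaj/Ab.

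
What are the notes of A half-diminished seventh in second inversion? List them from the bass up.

Eb, G, A, C

Spelling A half-diminished seventh: A–C–Eb–G. In second inversion the fifth is bass, giving Eb, G, A, C from the bottom.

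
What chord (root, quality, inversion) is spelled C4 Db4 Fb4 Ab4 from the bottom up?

The pitch classes C, Db, Fb, Ab arrange in thirds as Db–Fb–Ab–C: a Db minor-major seventh chord.
The lowest note is C, the seventh of the chord, so this is third inversion (figured bass 4/2).

Db minor-major seventh, third inversion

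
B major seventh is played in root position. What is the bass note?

In root position the root is lowest. For B major seventh (B–D#–F#–A#) that is B.

B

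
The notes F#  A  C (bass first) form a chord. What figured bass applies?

The notes F#, A, C stack in thirds as F#–A–C — an F# diminished triad. The bass F# is the root, so this is root position: figured 5/3.

5/3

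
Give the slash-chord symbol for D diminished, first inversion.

Ddim/F

First inversion of D diminished has the third (F) in the bass. As a slash chord: Ddim/F.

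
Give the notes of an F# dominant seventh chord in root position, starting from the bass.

The chord tones are F#–A#–C#–E. With the root (F#) lowest for root position: F#, A#, C#, E.

F#, A#, C#, E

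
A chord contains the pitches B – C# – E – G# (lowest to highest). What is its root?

B, C#, E, G# are the tones of a C# minor seventh chord (C#–E–G#–B), making C# the root.

C#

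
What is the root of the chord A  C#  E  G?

The distinct letter names are A, C#, E, G. Arranged as a stack of thirds they read A–C#–E–G, so A is the root (an A dominant seventh chord).

A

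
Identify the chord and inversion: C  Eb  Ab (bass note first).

Reducing to letter names: C, Eb, Ab. These stack in thirds as Ab–C–Eb — an Ab major triad.
With the third (C) in the bass, the chord is in first inversion (figured bass 6).

Ab major, first inversion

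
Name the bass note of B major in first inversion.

D#

B major is B–D#–F#. First inversion places the third in the bass: D#.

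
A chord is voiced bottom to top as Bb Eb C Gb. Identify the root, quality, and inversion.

C half-diminished seventh, third inversion

The pitch classes Bb, Eb, C, Gb arrange in thirds as C–Eb–Gb–Bb: a C half-diminished seventh chord.
The lowest note is Bb, the seventh of the chord, so this is third inversion (figured bass 4/2).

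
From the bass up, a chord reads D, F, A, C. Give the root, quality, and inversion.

Reducing to letter names: D, F, A, C. These stack in thirds as D–F–A–C — a D minor seventh chord.
D is the root of D minor seventh; root in the bass means root position (figured bass 7).

D minor seventh, root position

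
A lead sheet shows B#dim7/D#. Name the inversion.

first inversion

B#dim7/D# means B# diminished seventh with D# in the bass. D# is the third of B# diminished seventh (B#–D#–F#–A), so this is first inversion.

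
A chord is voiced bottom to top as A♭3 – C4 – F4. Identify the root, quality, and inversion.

The distinct note names are Ab, C, F. Stacked in thirds they read F–Ab–C, which is a minor triad on F.
With the third (Ab) in the bass, the chord is in first inversion (figured bass 6).

F minor, first inversion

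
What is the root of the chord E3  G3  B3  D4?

E

Reordering E, G, B, D into stacked thirds gives E–G–B–D; the bottom of that stack, E, is the root.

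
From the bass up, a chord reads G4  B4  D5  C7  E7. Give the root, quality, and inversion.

C major ninth, second inversion

The pitch classes G, B, D, C, E arrange in thirds as C–E–G–B–D: a C major ninth chord.
With the fifth (G) in the bass, the chord is in second inversion.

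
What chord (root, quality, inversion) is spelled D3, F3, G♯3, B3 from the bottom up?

Reducing to letter names: D, F, G#, B. These stack in thirds as G#–B–D–F — a G# diminished seventh chord.
With the fifth (D) in the bass, the chord is in second inversion (figured bass 4/3).

G# diminished seventh, second inversion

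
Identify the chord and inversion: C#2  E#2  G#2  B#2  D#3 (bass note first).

The distinct note names are C#, E#, G#, B#, D#. Stacked in thirds they read C#–E#–G#–B#–D#, which is a major ninth chord on C#.
The lowest note is C#, the root of the chord, so this is root position.

C# major ninth, root position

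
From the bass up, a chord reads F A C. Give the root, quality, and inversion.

The pitch classes F, A, C arrange in thirds as F–A–C: an F major triad.
With the root (F) in the bass, the chord is in root position (figured bass 5/3).

F major, root position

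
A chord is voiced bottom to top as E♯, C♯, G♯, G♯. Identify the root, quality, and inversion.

Reducing to letter names: E#, C#, G#. These stack in thirds as C#–E#–G# — a C# major triad.
E# is the third of C# major; third in the bass means first inversion (figured bass 6).

C# major, first inversion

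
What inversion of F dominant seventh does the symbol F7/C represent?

F7/C means F dominant seventh with C in the bass. C is the fifth of F dominant seventh (F–A–C–Eb), so this is second inversion.

second inversion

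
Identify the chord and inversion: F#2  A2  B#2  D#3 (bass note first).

Reducing to letter names: F#, A, B#, D#. These stack in thirds as B#–D#–F#–A — a B# diminished seventh chord.
With the fifth (F#) in the bass, the chord is in second inversion (figured bass 4/3).

B# diminished seventh, second inversion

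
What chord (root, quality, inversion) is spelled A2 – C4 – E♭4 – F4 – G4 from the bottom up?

The distinct note names are A, C, Eb, F, G. Stacked in thirds they read F–A–C–Eb–G, which is a dominant ninth chord on F.
A is the third of F dominant ninth; third in the bass means first inversion.

F dominant ninth, first inversion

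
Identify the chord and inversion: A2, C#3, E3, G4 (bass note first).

A dominant seventh, root position

The pitch classes A, C#, E, G arrange in thirds as A–C#–E–G: an A dominant seventh chord.
The lowest note is A, the root of the chord, so this is root position (figured bass 7).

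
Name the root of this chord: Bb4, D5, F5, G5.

G

Reordering Bb, D, F, G into stacked thirds gives G–Bb–D–F; the bottom of that stack, G, is the root.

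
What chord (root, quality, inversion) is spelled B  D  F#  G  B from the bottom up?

The distinct note names are B, D, F#, G. Stacked in thirds they read G–B–D–F#, which is a major seventh chord on G.
With the third (B) in the bass, the chord is in first inversion (figured bass 6/5).

G major seventh, first inversion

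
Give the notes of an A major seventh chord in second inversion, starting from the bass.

E, G#, A, C#

A major seventh is A–C#–E–G#. Second inversion puts the fifth (E) in the bass, with the remaining tones above: E, G#, A, C#.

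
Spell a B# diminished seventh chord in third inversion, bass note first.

Spelling B# diminished seventh: B#–D#–F#–A. In third inversion the seventh is bass, giving A, B#, D#, F# from the bottom.

A, B#, D#, F#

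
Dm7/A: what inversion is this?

Dm7/A means D minor seventh with A in the bass. A is the fifth of D minor seventh (D–F–A–C), so this is second inversion.

second inversion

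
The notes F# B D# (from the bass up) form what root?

Reordering F#, B, D# into stacked thirds gives B–D#–F#; the bottom of that stack, B, is the root.

B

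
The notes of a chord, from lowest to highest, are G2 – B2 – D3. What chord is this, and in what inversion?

The pitch classes G, B, D arrange in thirds as G–B–D: a G major triad.
G is the root of G major; root in the bass means root position (figured bass 5/3).

G major, root position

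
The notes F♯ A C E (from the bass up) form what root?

F#

F#, A, C, E are the tones of an F# half-diminished seventh chord (F#–A–C–E), making F# the root.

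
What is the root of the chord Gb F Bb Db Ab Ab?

Gb

The distinct letter names are Gb, F, Bb, Db, Ab. Arranged as a stack of thirds they read Gb–Bb–Db–F–Ab, so Gb is the root (a Gb major ninth chord).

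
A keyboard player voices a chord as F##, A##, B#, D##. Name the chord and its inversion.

The pitch classes F##, A##, B#, D## arrange in thirds as B#–D##–F##–A##: a B# major seventh chord.
F## is the fifth of B# major seventh; fifth in the bass means second inversion (figured bass 4/3).

B# major seventh, second inversion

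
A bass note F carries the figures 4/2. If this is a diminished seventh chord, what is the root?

The figures 4/2 mean the seventh of the chord is in the bass. If F is the seventh of a diminished seventh chord, the root is G# (chord tones G#–B–D–F).

G#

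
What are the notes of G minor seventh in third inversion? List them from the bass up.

F, G, Bb, D

The chord tones are G–Bb–D–F. With the seventh (F) lowest for third inversion: F, G, Bb, D.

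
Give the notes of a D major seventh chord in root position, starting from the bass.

D major seventh is D–F#–A–C#. Root position puts the root (D) in the bass, with the remaining tones above: D, F#, A, C#.

D, F#, A, C#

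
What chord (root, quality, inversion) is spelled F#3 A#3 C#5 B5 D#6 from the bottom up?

B major ninth, second inversion

Reducing to letter names: F#, A#, C#, B, D#. These stack in thirds as B–D#–F#–A#–C# — a B major ninth chord.
F# is the fifth of B major ninth; fifth in the bass means second inversion.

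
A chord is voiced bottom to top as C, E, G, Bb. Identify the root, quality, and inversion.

C dominant seventh, root position

The distinct note names are C, E, G, Bb. Stacked in thirds they read C–E–G–Bb, which is a dominant seventh chord on C.
With the root (C) in the bass, the chord is in root position (figured bass 7).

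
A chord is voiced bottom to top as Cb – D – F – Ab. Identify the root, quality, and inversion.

The distinct note names are Cb, D, F, Ab. Stacked in thirds they read D–F–Ab–Cb, which is a diminished seventh chord on D.
The lowest note is Cb, the seventh of the chord, so this is third inversion (figured bass 4/2).

D diminished seventh, third inversion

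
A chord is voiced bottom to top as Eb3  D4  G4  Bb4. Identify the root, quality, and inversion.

The pitch classes Eb, D, G, Bb arrange in thirds as Eb–G–Bb–D: an Eb major seventh chord.
With the root (Eb) in the bass, the chord is in root position (figured bass 7).

Eb major seventh, root position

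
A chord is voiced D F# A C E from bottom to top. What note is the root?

D, F#, A, C, E are the tones of a D dominant ninth chord (D–F#–A–C–E), making D the root.

D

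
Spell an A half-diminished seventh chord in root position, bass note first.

A, C, Eb, G

Spelling A half-diminished seventh: A–C–Eb–G. In root position the root is bass, giving A, C, Eb, G from the bottom.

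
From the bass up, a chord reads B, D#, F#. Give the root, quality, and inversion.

The distinct note names are B, D#, F#. Stacked in thirds they read B–D#–F#, which is a major triad on B.
With the root (B) in the bass, the chord is in root position (figured bass 5/3).

B major, root position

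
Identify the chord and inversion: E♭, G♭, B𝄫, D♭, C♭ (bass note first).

The distinct note names are Eb, Gb, Bbb, Db, Cb. Stacked in thirds they read Cb–Eb–Gb–Bbb–Db, which is a dominant ninth chord on Cb.
Eb is the third of Cb dominant ninth; third in the bass means first inversion.

Cb dominant ninth, first inversion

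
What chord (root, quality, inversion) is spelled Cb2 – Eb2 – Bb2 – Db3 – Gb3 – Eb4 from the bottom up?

Cb major ninth, root position

The distinct note names are Cb, Eb, Bb, Db, Gb. Stacked in thirds they read Cb–Eb–Gb–Bb–Db, which is a major ninth chord on Cb.
Cb is the root of Cb major ninth; root in the bass means root position.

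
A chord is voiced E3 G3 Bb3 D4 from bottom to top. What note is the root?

E

The distinct letter names are E, G, Bb, D. Arranged as a stack of thirds they read E–G–Bb–D, so E is the root (an E half-diminished seventh chord).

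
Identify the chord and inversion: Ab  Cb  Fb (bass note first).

Fb major, first inversion

The distinct note names are Ab, Cb, Fb. Stacked in thirds they read Fb–Ab–Cb, which is a major triad on Fb.
With the third (Ab) in the bass, the chord is in first inversion (figured bass 6).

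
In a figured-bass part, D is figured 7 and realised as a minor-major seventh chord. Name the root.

The figures 7 mean the root of the chord is in the bass. If D is the root of a minor-major seventh chord, the root is D (chord tones D–F–A–C#).

D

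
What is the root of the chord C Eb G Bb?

C

The distinct letter names are C, Eb, G, Bb. Arranged as a stack of thirds they read C–Eb–G–Bb, so C is the root (a C minor seventh chord).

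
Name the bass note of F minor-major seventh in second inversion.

The fifth of F minor-major seventh (F–Ab–C–E) is C; that is the bass in second inversion.

C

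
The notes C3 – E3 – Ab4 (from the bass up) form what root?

Ab

C, E, Ab are the tones of an Ab augmented triad (Ab–C–E), making Ab the root.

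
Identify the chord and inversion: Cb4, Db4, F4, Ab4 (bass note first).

The distinct note names are Cb, Db, F, Ab. Stacked in thirds they read Db–F–Ab–Cb, which is a dominant seventh chord on Db.
The lowest note is Cb, the seventh of the chord, so this is third inversion (figured bass 4/2).

Db dominant seventh, third inversion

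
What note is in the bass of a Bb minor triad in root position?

The root of Bb minor (Bb–Db–F) is Bb; that is the bass in root position.

Bb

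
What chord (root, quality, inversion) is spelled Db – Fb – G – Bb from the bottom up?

G diminished seventh, second inversion

Reducing to letter names: Db, Fb, G, Bb. These stack in thirds as G–Bb–Db–Fb — a G diminished seventh chord.
Db is the fifth of G diminished seventh; fifth in the bass means second inversion (figured bass 4/3).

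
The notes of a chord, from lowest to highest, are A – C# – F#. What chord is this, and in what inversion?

The pitch classes A, C#, F# arrange in thirds as F#–A–C#: an F# minor triad.
The lowest note is A, the third of the chord, so this is first inversion (figured bass 6).

F# minor, first inversion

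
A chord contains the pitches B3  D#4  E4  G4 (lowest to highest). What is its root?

E

Reordering B, D#, E, G into stacked thirds gives E–G–B–D#; the bottom of that stack, E, is the root.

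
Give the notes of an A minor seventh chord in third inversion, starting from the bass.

G, A, C, E

Spelling A minor seventh: A–C–E–G. In third inversion the seventh is bass, giving G, A, C, E from the bottom.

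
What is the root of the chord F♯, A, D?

D

The distinct letter names are F#, A, D. Arranged as a stack of thirds they read D–F#–A, so D is the root (a D major triad).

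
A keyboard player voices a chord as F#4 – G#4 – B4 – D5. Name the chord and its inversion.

G# half-diminished seventh, third inversion

The pitch classes F#, G#, B, D arrange in thirds as G#–B–D–F#: a G# half-diminished seventh chord.
With the seventh (F#) in the bass, the chord is in third inversion (figured bass 4/2).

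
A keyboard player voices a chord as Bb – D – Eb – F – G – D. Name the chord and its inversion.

Eb major ninth, second inversion

Reducing to letter names: Bb, D, Eb, F, G. These stack in thirds as Eb–G–Bb–D–F — an Eb major ninth chord.
Bb is the fifth of Eb major ninth; fifth in the bass means second inversion.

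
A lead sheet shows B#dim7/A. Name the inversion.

third inversion

B#dim7/A means B# diminished seventh with A in the bass. A is the seventh of B# diminished seventh (B#–D#–F#–A), so this is third inversion.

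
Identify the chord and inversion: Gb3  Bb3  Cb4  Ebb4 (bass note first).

Cb minor-major seventh, second inversion

The distinct note names are Gb, Bb, Cb, Ebb. Stacked in thirds they read Cb–Ebb–Gb–Bb, which is a minor-major seventh chord on Cb.
Gb is the fifth of Cb minor-major seventh; fifth in the bass means second inversion (figured bass 4/3).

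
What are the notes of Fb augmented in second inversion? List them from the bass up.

The chord tones are Fb–Ab–C. With the fifth (C) lowest for second inversion: C, Fb, Ab.

C, Fb, Ab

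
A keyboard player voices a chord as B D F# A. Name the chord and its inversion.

B minor seventh, root position

Reducing to letter names: B, D, F#, A. These stack in thirds as B–D–F#–A — a B minor seventh chord.
B is the root of B minor seventh; root in the bass means root position (figured bass 7).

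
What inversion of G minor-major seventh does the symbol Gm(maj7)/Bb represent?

first inversion

Gm(maj7)/Bb means G minor-major seventh with Bb in the bass. Bb is the third of G minor-major seventh (G–Bb–D–F#), so this is first inversion.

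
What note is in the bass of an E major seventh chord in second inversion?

B

In second inversion the fifth is lowest. For E major seventh (E–G#–B–D#) that is B.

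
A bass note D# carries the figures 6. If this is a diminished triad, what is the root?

The figures 6 mean the third of the chord is in the bass. If D# is the third of a diminished triad, the root is B# (chord tones B#–D#–F#).

B#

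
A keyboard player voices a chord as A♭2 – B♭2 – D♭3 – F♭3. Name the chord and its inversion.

Bb half-diminished seventh, third inversion

The distinct note names are Ab, Bb, Db, Fb. Stacked in thirds they read Bb–Db–Fb–Ab, which is a half-diminished seventh chord on Bb.
With the seventh (Ab) in the bass, the chord is in third inversion (figured bass 4/2).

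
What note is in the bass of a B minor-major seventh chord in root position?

B

B minor-major seventh is B–D–F#–A#. Root position places the root in the bass: B.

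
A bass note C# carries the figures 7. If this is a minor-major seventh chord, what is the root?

C#

The figures 7 mean the root of the chord is in the bass. If C# is the root of a minor-major seventh chord, the root is C# (chord tones C#–E–G#–B#).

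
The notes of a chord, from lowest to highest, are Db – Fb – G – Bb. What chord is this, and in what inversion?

The pitch classes Db, Fb, G, Bb arrange in thirds as G–Bb–Db–Fb: a G diminished seventh chord.
The lowest note is Db, the fifth of the chord, so this is second inversion (figured bass 4/3).

G diminished seventh, second inversion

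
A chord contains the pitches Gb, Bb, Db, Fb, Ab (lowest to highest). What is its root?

Reordering Gb, Bb, Db, Fb, Ab into stacked thirds gives Gb–Bb–Db–Fb–Ab; the bottom of that stack, Gb, is the root.

Gb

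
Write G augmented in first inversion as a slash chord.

First inversion of G augmented has the third (B) in the bass. As a slash chord: Gaug/B.

Gaug/B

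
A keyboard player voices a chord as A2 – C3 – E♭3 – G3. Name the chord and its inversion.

A half-diminished seventh, root position

The pitch classes A, C, Eb, G arrange in thirds as A–C–Eb–G: an A half-diminished seventh chord.
The lowest note is A, the root of the chord, so this is root position (figured bass 7).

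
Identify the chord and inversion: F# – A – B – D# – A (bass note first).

B dominant seventh, second inversion

Reducing to letter names: F#, A, B, D#. These stack in thirds as B–D#–F#–A — a B dominant seventh chord.
The lowest note is F#, the fifth of the chord, so this is second inversion (figured bass 4/3).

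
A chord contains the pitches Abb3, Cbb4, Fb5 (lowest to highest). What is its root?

Reordering Abb, Cbb, Fb into stacked thirds gives Fb–Abb–Cbb; the bottom of that stack, Fb, is the root.

Fb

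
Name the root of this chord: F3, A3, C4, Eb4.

F, A, C, Eb are the tones of an F dominant seventh chord (F–A–C–Eb), making F the root.

F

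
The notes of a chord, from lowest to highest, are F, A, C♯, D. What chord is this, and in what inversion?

D minor-major seventh, first inversion

The pitch classes F, A, C#, D arrange in thirds as D–F–A–C#: a D minor-major seventh chord.
The lowest note is F, the third of the chord, so this is first inversion (figured bass 6/5).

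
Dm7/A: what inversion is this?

second inversion

Dm7/A means D minor seventh with A in the bass. A is the fifth of D minor seventh (D–F–A–C), so this is second inversion.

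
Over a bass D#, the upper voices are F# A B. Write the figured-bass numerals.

The notes D#, F#, A, B stack in thirds as B–D#–F#–A — a B dominant seventh chord. The bass D# is the third, so this is first inversion: figured 6/5.

6/5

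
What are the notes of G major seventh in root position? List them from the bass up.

G, B, D, F#

Spelling G major seventh: G–B–D–F#. In root position the root is bass, giving G, B, D, F# from the bottom.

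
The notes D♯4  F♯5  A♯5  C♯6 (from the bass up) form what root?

Reordering D#, F#, A#, C# into stacked thirds gives D#–F#–A#–C#; the bottom of that stack, D#, is the root.

D#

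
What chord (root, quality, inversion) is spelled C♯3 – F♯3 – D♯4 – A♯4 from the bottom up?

Reducing to letter names: C#, F#, D#, A#. These stack in thirds as D#–F#–A#–C# — a D# minor seventh chord.
The lowest note is C#, the seventh of the chord, so this is third inversion (figured bass 4/2).

D# minor seventh, third inversion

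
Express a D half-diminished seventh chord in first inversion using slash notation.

Dø7/F

First inversion of D half-diminished seventh has the third (F) in the bass. As a slash chord: Dø7/F.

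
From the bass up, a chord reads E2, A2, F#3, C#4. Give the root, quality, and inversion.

Reducing to letter names: E, A, F#, C#. These stack in thirds as F#–A–C#–E — an F# minor seventh chord.
The lowest note is E, the seventh of the chord, so this is third inversion (figured bass 4/2).

F# minor seventh, third inversion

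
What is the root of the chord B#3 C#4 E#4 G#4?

B#, C#, E#, G# are the tones of a C# major seventh chord (C#–E#–G#–B#), making C# the root.

C#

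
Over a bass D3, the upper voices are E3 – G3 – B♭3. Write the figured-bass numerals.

4/2

The notes D, E, G, Bb stack in thirds as E–G–Bb–D — an E half-diminished seventh chord. The bass D is the seventh, so this is third inversion: figured 4/2.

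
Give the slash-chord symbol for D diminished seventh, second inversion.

Second inversion of D diminished seventh has the fifth (Ab) in the bass. As a slash chord: Ddim7/Ab.

Ddim7/Ab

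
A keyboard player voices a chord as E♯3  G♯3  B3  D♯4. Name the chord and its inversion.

Reducing to letter names: E#, G#, B, D#. These stack in thirds as E#–G#–B–D# — an E# half-diminished seventh chord.
The lowest note is E#, the root of the chord, so this is root position (figured bass 7).

E# half-diminished seventh, root position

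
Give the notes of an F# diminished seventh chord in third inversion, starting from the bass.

Eb, F#, A, C

F# diminished seventh is F#–A–C–Eb. Third inversion puts the seventh (Eb) in the bass, with the remaining tones above: Eb, F#, A, C.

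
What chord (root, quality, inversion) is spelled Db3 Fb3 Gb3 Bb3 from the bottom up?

Reducing to letter names: Db, Fb, Gb, Bb. These stack in thirds as Gb–Bb–Db–Fb — a Gb dominant seventh chord.
With the fifth (Db) in the bass, the chord is in second inversion (figured bass 4/3).

Gb dominant seventh, second inversion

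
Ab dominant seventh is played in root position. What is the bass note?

In root position the root is lowest. For Ab dominant seventh (Ab–C–Eb–Gb) that is Ab.

Ab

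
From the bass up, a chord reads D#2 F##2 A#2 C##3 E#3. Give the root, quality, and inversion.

The distinct note names are D#, F##, A#, C##, E#. Stacked in thirds they read D#–F##–A#–C##–E#, which is a major ninth chord on D#.
With the root (D#) in the bass, the chord is in root position.

D# major ninth, root position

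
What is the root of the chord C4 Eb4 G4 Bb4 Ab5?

Ab

Reordering C, Eb, G, Bb, Ab into stacked thirds gives Ab–C–Eb–G–Bb; the bottom of that stack, Ab, is the root.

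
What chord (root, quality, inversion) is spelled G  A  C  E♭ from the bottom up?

The pitch classes G, A, C, Eb arrange in thirds as A–C–Eb–G: an A half-diminished seventh chord.
The lowest note is G, the seventh of the chord, so this is third inversion (figured bass 4/2).

A half-diminished seventh, third inversion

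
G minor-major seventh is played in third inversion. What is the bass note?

The seventh of G minor-major seventh (G–Bb–D–F#) is F#; that is the bass in third inversion.

F#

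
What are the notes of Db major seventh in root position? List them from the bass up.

Db, F, Ab, C

Db major seventh is Db–F–Ab–C. Root position puts the root (Db) in the bass, with the remaining tones above: Db, F, Ab, C.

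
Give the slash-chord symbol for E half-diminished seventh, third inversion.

Third inversion of E half-diminished seventh has the seventh (D) in the bass. As a slash chord: Eø7/D.

Eø7/D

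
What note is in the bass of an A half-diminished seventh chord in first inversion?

C

The third of A half-diminished seventh (A–C–Eb–G) is C; that is the bass in first inversion.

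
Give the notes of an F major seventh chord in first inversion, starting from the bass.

The chord tones are F–A–C–E. With the third (A) lowest for first inversion: A, C, E, F.

A, C, E, F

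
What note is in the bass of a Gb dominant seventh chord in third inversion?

The seventh of Gb dominant seventh (Gb–Bb–Db–Fb) is Fb; that is the bass in third inversion.

Fb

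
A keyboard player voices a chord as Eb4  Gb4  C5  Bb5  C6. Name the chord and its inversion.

Reducing to letter names: Eb, Gb, C, Bb. These stack in thirds as C–Eb–Gb–Bb — a C half-diminished seventh chord.
Eb is the third of C half-diminished seventh; third in the bass means first inversion (figured bass 6/5).

C half-diminished seventh, first inversion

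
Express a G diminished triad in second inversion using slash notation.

Second inversion of G diminished has the fifth (Db) in the bass. As a slash chord: Gdim/Db.

Gdim/Db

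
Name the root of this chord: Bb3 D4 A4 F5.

The distinct letter names are Bb, D, A, F. Arranged as a stack of thirds they read Bb–D–F–A, so Bb is the root (a Bb major seventh chord).

Bb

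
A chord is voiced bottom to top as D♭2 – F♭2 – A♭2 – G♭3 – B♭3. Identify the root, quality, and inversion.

Gb dominant ninth, second inversion

The pitch classes Db, Fb, Ab, Gb, Bb arrange in thirds as Gb–Bb–Db–Fb–Ab: a Gb dominant ninth chord.
With the fifth (Db) in the bass, the chord is in second inversion.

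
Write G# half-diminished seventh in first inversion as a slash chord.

G#ø7/B

First inversion of G# half-diminished seventh has the third (B) in the bass. As a slash chord: G#ø7/B.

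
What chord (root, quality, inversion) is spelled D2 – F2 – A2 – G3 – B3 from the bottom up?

G dominant ninth, second inversion

The pitch classes D, F, A, G, B arrange in thirds as G–B–D–F–A: a G dominant ninth chord.
The lowest note is D, the fifth of the chord, so this is second inversion.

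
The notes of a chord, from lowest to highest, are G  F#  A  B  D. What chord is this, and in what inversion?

G major ninth, root position

The distinct note names are G, F#, A, B, D. Stacked in thirds they read G–B–D–F#–A, which is a major ninth chord on G.
The lowest note is G, the root of the chord, so this is root position.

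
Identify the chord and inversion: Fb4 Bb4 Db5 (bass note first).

The pitch classes Fb, Bb, Db arrange in thirds as Bb–Db–Fb: a Bb diminished triad.
The lowest note is Fb, the fifth of the chord, so this is second inversion (figured bass 6/4).

Bb diminished, second inversion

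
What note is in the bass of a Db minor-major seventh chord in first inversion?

Db minor-major seventh is Db–Fb–Ab–C. First inversion places the third in the bass: Fb.

Fb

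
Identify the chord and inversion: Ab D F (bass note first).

The pitch classes Ab, D, F arrange in thirds as D–F–Ab: a D diminished triad.
The lowest note is Ab, the fifth of the chord, so this is second inversion (figured bass 6/4).

D diminished, second inversion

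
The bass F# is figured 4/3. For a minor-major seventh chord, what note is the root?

The figures 4/3 mean the fifth of the chord is in the bass. If F# is the fifth of a minor-major seventh chord, the root is B (chord tones B–D–F#–A#).

B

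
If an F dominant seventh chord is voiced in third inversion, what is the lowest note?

In third inversion the seventh is lowest. For F dominant seventh (F–A–C–Eb) that is Eb.

Eb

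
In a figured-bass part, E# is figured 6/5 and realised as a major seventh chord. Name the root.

The figures 6/5 mean the third of the chord is in the bass. If E# is the third of a major seventh chord, the root is C# (chord tones C#–E#–G#–B#).

C#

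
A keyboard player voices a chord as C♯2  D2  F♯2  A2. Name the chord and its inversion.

The distinct note names are C#, D, F#, A. Stacked in thirds they read D–F#–A–C#, which is a major seventh chord on D.
With the seventh (C#) in the bass, the chord is in third inversion (figured bass 4/2).

D major seventh, third inversion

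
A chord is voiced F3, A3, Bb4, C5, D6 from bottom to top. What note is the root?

Bb

F, A, Bb, C, D are the tones of a Bb major ninth chord (Bb–D–F–A–C), making Bb the root.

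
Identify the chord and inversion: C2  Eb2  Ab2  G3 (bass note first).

The distinct note names are C, Eb, Ab, G. Stacked in thirds they read Ab–C–Eb–G, which is a major seventh chord on Ab.
The lowest note is C, the third of the chord, so this is first inversion (figured bass 6/5).

Ab major seventh, first inversion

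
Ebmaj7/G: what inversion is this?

first inversion

Ebmaj7/G means Eb major seventh with G in the bass. G is the third of Eb major seventh (Eb–G–Bb–D), so this is first inversion.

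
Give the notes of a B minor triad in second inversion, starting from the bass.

Spelling B minor: B–D–F#. In second inversion the fifth is bass, giving F#, B, D from the bottom.

F#, B, D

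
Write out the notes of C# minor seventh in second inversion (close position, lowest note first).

G#, B, C#, E

Spelling C# minor seventh: C#–E–G#–B. In second inversion the fifth is bass, giving G#, B, C#, E from the bottom.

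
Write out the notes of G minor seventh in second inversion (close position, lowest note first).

D, F, G, Bb

G minor seventh is G–Bb–D–F. Second inversion puts the fifth (D) in the bass, with the remaining tones above: D, F, G, Bb.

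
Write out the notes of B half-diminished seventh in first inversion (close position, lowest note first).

B half-diminished seventh is B–D–F–A. First inversion puts the third (D) in the bass, with the remaining tones above: D, F, A, B.

D, F, A, B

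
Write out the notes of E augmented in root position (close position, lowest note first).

E, G#, B#

Spelling E augmented: E–G#–B#. In root position the root is bass, giving E, G#, B# from the bottom.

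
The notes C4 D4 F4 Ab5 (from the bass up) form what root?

C, D, F, Ab are the tones of a D half-diminished seventh chord (D–F–Ab–C), making D the root.

D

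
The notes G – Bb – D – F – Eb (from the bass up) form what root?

G, Bb, D, F, Eb are the tones of an Eb major ninth chord (Eb–G–Bb–D–F), making Eb the root.

Eb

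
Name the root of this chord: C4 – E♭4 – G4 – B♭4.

Reordering C, Eb, G, Bb into stacked thirds gives C–Eb–G–Bb; the bottom of that stack, C, is the root.

C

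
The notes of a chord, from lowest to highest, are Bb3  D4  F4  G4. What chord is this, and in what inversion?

G minor seventh, first inversion

The distinct note names are Bb, D, F, G. Stacked in thirds they read G–Bb–D–F, which is a minor seventh chord on G.
The lowest note is Bb, the third of the chord, so this is first inversion (figured bass 6/5).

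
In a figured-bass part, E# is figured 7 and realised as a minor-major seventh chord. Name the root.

The figures 7 mean the root of the chord is in the bass. If E# is the root of a minor-major seventh chord, the root is E# (chord tones E#–G#–B#–D##).

E#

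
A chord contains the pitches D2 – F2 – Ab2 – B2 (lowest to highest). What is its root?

B

The distinct letter names are D, F, Ab, B. Arranged as a stack of thirds they read B–D–F–Ab, so B is the root (a B diminished seventh chord).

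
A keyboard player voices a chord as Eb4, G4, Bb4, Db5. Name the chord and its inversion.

Eb dominant seventh, root position

The pitch classes Eb, G, Bb, Db arrange in thirds as Eb–G–Bb–Db: an Eb dominant seventh chord.
With the root (Eb) in the bass, the chord is in root position (figured bass 7).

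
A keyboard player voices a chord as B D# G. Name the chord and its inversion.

The pitch classes B, D#, G arrange in thirds as G–B–D#: a G augmented triad.
The lowest note is B, the third of the chord, so this is first inversion (figured bass 6).

G augmented, first inversion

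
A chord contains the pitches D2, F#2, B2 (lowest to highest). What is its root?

Reordering D, F#, B into stacked thirds gives B–D–F#; the bottom of that stack, B, is the root.

B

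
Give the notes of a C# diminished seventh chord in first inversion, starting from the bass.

E, G, Bb, C#

C# diminished seventh is C#–E–G–Bb. First inversion puts the third (E) in the bass, with the remaining tones above: E, G, Bb, C#.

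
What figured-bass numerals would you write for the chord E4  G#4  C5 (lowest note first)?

The notes E, G#, C stack in thirds as C–E–G# — a C augmented triad. The bass E is the third, so this is first inversion: figured 6.

6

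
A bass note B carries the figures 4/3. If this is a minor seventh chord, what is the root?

The figures 4/3 mean the fifth of the chord is in the bass. If B is the fifth of a minor seventh chord, the root is E (chord tones E–G–B–D).

E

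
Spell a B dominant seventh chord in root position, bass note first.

Spelling B dominant seventh: B–D#–F#–A. In root position the root is bass, giving B, D#, F#, A from the bottom.

B, D#, F#, A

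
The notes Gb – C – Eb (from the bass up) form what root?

The distinct letter names are Gb, C, Eb. Arranged as a stack of thirds they read C–Eb–Gb, so C is the root (a C diminished triad).

C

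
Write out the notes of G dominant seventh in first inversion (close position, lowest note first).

G dominant seventh is G–B–D–F. First inversion puts the third (B) in the bass, with the remaining tones above: B, D, F, G.

B, D, F, G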